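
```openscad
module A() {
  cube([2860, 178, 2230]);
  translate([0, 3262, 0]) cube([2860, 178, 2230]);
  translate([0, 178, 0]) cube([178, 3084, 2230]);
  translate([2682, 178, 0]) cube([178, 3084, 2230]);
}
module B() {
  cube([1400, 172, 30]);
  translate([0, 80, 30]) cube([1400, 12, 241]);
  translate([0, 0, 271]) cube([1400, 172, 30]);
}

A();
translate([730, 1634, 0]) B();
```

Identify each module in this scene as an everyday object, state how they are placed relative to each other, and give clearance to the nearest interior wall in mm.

Clearances: x = 552, y = 1456; minimum 552 mm.

A is a house frame. B is an I-beam. The I-beam sits inside the house frame, centred. The clearance to the nearest interior wall is 552 mm.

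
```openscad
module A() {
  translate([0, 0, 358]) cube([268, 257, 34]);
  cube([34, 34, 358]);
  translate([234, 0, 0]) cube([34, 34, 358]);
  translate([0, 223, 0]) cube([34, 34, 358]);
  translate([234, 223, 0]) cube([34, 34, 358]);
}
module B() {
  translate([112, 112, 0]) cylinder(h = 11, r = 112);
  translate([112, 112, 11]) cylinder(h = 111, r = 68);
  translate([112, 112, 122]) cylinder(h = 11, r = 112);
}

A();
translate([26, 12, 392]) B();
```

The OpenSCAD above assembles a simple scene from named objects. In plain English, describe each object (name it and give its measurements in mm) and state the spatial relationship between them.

A is a four-legged stool. The seat is 268×257 mm, 34 mm thick, top at z = 392 mm. It stands on four square legs, each 34×34 mm in cross-section, from z = 0 to the seat underside, each flush with a corner of the seat.

B is a spool: two coaxial disc flanges of radius 112 mm and thickness 11 mm, joined by a core cylinder of radius 68 mm and height 111 mm. The lower flange rests on z = 0 and the three cylinders share a vertical axis.

The spool is on top of the stool.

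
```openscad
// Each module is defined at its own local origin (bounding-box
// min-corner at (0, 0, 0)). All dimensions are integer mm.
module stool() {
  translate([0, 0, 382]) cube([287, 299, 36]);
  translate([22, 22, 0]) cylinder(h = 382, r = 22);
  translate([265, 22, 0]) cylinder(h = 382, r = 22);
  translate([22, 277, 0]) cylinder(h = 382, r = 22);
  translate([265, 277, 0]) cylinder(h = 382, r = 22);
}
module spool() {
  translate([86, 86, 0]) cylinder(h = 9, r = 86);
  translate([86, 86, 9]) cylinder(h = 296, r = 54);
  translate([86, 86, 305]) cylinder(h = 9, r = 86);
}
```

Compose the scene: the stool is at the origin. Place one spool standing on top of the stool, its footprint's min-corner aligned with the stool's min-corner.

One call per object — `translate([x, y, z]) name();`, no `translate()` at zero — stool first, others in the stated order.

stool();
translate([0, 0, 418]) spool();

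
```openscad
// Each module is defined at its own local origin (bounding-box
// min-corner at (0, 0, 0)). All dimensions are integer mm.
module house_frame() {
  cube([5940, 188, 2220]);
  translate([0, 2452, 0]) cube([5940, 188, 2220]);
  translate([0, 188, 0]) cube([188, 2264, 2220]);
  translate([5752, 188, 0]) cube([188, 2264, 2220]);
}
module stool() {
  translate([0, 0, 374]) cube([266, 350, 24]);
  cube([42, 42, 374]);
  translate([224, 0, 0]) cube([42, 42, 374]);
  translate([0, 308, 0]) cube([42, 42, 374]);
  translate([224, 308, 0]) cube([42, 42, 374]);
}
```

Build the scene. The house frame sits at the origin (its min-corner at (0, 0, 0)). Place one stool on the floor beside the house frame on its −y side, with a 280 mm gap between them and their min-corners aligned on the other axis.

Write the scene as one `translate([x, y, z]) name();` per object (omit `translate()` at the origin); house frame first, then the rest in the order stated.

house_frame();
translate([0, -630, 0]) stool();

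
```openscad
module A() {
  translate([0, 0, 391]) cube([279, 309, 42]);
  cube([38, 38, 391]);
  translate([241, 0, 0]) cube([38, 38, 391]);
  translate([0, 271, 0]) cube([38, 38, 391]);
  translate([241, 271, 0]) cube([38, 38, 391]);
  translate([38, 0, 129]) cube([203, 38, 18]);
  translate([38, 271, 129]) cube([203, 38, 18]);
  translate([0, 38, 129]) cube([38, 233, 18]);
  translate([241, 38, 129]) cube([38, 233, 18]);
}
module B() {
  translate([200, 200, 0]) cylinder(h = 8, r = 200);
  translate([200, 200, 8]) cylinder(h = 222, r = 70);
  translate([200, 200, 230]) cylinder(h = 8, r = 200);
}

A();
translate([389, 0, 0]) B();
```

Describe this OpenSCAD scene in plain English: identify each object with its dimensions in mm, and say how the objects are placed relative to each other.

A is a four-legged stool. The seat is 279×309 mm, 42 mm thick, top at z = 433 mm. It stands on four square legs, each 38×38 mm in cross-section, from z = 0 to the seat underside, each flush with a corner of the seat. Four stretchers, 38 mm wide and 18 mm tall, connect adjacent legs with their undersides at z = 129 mm, each running between the inner faces of the legs it joins and aligned with the legs' outer faces on the other axis.

B is a spool: two coaxial disc flanges of radius 200 mm and thickness 8 mm, joined by a core cylinder of radius 70 mm and height 222 mm. The lower flange rests on z = 0 and the three cylinders share a vertical axis.

The spool is on the floor beside the stool on its +x side.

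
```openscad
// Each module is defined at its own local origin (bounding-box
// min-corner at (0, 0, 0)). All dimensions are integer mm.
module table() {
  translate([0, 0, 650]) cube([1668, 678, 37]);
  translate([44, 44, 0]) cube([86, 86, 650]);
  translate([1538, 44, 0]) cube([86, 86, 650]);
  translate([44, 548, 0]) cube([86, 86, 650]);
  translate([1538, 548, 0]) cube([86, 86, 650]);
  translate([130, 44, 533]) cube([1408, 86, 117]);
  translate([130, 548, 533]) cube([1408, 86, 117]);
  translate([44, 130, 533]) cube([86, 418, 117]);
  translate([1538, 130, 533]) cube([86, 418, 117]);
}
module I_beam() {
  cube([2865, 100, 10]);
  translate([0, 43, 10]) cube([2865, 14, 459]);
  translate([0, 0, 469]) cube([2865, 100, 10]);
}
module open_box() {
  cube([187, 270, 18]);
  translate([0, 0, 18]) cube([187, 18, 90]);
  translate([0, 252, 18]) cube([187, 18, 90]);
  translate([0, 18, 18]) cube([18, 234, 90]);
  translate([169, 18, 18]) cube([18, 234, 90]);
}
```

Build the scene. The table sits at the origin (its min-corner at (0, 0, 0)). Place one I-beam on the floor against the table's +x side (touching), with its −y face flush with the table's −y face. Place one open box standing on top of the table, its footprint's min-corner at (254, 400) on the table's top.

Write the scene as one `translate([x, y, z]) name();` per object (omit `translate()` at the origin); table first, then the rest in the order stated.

table();
translate([1668, 0, 0]) I_beam();
translate([254, 400, 687]) open_box();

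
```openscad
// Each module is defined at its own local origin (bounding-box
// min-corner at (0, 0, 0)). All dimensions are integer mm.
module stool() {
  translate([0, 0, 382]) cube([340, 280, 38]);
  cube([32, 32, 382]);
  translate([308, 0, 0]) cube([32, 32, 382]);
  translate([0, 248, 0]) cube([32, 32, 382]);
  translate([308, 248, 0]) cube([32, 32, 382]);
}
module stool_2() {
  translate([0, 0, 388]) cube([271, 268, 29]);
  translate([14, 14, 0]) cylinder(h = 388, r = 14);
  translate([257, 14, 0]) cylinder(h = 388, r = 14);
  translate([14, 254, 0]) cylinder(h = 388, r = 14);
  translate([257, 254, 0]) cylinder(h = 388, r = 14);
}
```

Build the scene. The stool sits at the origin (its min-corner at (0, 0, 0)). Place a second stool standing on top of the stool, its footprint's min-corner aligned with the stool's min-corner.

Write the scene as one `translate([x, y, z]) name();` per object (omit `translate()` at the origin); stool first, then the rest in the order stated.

stool();
translate([0, 0, 420]) stool_2();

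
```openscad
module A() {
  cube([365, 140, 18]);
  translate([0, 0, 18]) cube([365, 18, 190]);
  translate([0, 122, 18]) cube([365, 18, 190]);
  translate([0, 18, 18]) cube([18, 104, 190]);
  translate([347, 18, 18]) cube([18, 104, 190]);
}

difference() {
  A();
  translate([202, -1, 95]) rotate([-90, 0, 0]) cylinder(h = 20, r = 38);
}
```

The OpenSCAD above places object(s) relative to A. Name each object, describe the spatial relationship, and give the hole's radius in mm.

The subtracted cylinder has r = 38 mm.

A is an open box. The open box has a circular hole through its front wall. The hole's radius is 38 mm.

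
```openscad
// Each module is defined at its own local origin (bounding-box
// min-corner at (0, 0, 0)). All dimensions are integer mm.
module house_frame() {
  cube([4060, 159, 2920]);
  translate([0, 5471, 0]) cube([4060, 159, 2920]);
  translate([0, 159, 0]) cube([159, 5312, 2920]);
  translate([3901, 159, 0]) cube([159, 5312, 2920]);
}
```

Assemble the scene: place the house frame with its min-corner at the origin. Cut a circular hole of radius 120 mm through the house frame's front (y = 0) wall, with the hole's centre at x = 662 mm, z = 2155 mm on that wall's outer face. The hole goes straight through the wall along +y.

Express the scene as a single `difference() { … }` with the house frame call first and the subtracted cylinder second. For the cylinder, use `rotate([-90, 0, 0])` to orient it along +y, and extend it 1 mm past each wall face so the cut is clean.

difference() {
  house_frame();
  translate([662, -1, 2155]) rotate([-90, 0, 0]) cylinder(h = 161, r = 120);
}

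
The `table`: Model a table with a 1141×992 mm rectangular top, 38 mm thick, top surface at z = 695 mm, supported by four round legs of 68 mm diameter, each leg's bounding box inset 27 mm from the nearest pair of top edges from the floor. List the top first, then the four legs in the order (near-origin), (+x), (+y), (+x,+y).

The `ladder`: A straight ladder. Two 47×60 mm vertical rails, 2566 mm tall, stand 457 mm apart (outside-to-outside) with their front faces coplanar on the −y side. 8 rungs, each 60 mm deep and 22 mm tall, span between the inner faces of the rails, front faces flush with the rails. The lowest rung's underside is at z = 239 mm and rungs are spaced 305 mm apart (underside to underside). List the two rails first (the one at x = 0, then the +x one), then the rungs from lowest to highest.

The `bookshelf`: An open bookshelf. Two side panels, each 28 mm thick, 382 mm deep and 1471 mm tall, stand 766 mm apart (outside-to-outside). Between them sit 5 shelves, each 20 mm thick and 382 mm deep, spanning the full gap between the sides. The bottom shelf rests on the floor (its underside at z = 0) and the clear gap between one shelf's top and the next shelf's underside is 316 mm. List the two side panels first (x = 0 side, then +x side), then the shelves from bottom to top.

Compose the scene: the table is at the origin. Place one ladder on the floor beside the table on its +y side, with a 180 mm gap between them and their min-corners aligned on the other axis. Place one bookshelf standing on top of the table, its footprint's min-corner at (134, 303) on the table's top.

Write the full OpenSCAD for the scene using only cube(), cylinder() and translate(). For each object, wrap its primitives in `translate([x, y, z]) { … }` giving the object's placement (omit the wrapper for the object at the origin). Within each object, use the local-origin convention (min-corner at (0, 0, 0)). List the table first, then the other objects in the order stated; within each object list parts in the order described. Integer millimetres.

translate([0, 0, 657]) cube([1141, 992, 38]);
translate([61, 61, 0]) cylinder(h = 657, r = 34);
translate([1080, 61, 0]) cylinder(h = 657, r = 34);
translate([61, 931, 0]) cylinder(h = 657, r = 34);
translate([1080, 931, 0]) cylinder(h = 657, r = 34);
translate([0, 1172, 0]) {
  cube([47, 60, 2566]);
  translate([410, 0, 0]) cube([47, 60, 2566]);
  translate([47, 0, 239]) cube([363, 60, 22]);
  translate([47, 0, 544]) cube([363, 60, 22]);
  translate([47, 0, 849]) cube([363, 60, 22]);
  translate([47, 0, 1154]) cube([363, 60, 22]);
  translate([47, 0, 1459]) cube([363, 60, 22]);
  translate([47, 0, 1764]) cube([363, 60, 22]);
  translate([47, 0, 2069]) cube([363, 60, 22]);
  translate([47, 0, 2374]) cube([363, 60, 22]);
}
translate([134, 303, 695]) {
  cube([28, 382, 1471]);
  translate([738, 0, 0]) cube([28, 382, 1471]);
  translate([28, 0, 0]) cube([710, 382, 20]);
  translate([28, 0, 336]) cube([710, 382, 20]);
  translate([28, 0, 672]) cube([710, 382, 20]);
  translate([28, 0, 1008]) cube([710, 382, 20]);
  translate([28, 0, 1344]) cube([710, 382, 20]);
}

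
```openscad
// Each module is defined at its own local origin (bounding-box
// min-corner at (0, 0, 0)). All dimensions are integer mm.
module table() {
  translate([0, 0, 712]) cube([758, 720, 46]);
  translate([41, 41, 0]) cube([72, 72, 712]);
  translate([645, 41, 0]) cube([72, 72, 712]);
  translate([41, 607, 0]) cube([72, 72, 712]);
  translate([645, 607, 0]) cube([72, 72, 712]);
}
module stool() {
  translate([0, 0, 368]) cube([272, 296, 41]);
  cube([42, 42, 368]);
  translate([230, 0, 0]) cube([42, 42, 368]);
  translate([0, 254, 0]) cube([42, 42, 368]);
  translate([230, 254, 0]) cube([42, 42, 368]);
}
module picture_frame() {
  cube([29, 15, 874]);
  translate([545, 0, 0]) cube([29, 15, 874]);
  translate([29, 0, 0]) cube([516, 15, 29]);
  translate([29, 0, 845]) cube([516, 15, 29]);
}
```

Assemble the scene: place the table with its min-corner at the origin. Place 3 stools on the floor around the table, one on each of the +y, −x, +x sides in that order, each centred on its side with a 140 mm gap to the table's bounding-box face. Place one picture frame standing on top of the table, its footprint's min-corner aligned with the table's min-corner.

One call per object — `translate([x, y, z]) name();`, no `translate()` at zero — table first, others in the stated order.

table();
translate([243, 860, 0]) stool();
translate([-412, 212, 0]) stool();
translate([898, 212, 0]) stool();
translate([0, 0, 758]) picture_frame();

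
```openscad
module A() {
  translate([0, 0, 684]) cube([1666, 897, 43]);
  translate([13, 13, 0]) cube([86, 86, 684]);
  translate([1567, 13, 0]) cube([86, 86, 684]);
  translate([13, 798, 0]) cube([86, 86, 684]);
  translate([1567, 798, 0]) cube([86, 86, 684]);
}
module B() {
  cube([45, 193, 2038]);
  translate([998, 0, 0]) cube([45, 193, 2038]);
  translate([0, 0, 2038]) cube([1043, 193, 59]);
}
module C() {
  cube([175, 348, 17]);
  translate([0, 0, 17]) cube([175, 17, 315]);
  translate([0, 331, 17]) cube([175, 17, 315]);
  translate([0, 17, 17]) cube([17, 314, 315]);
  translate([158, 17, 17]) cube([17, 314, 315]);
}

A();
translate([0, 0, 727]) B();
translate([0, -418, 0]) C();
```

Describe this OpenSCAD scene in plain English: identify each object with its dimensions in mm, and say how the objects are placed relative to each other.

A is a rectangular dining table. The top is 1666×897×43 mm with its upper surface at z = 727 mm. It stands on four 86×86 mm square legs, each inset 13 mm from the nearest pair of top edges, running from the floor to the underside of the top.

B is a rectangular door frame: two vertical jambs of 45×193 mm section, 2038 mm tall, with a clear opening 953 mm wide between their inner faces. A header 59 mm tall and 193 mm deep lies on top of the jambs and spans the full outside width.

C is an open storage box with external size 175×348×332 mm and wall thickness 17 mm (the base is also 17 mm thick). The base covers the whole footprint; the four walls stand on the base, with the y-facing walls full-width and the x-facing walls fitting between their inner faces.

The door frame is on top of the table. The open box is on the floor beside the table on its −y side.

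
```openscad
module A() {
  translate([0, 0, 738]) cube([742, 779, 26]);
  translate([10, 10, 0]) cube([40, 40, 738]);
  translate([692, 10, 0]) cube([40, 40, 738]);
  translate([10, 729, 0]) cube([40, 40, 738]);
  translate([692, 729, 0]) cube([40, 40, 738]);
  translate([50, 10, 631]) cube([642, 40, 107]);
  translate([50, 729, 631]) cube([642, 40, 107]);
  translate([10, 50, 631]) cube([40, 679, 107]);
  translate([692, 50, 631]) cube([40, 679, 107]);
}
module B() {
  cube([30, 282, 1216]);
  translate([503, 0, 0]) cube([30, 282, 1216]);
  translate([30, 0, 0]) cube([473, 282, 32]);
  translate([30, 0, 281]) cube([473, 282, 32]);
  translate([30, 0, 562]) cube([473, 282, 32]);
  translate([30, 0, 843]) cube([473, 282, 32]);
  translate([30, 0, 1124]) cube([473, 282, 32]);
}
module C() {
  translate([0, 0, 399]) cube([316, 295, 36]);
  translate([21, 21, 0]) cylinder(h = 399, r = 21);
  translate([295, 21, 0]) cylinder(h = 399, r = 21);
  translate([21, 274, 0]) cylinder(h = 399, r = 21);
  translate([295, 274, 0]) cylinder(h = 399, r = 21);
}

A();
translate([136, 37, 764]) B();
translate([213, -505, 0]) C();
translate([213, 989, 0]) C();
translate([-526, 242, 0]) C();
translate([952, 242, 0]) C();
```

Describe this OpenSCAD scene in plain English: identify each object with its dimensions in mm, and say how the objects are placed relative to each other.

A is a table with a 742×779 mm rectangular top, 26 mm thick, top surface at z = 764 mm, supported by four 40×40 mm square legs, each inset 10 mm from the nearest pair of top edges, running from the floor. Four apron rails, 40 mm thick and 107 mm tall, run between adjacent legs with their top edges flush with the underside of the top and their outer faces flush with the legs' outer faces.

B is an open bookshelf. Two side panels, each 30 mm thick, 282 mm deep and 1216 mm tall, stand 533 mm apart (outside-to-outside). Between them sit 5 shelves, each 32 mm thick and 282 mm deep, spanning the full gap between the sides. The bottom shelf rests on the floor (its underside at z = 0) and the clear gap between one shelf's top and the next shelf's underside is 249 mm.

C is a four-legged stool. The seat is a 316×295×36 mm slab whose top surface is at z = 435 mm; four round legs, each 42 mm in diameter, run from the floor (z = 0) to the underside of the seat, each leg's axis is inset half a diameter from the nearest pair of seat edges (so the leg's bounding box is flush with the corner).

The bookshelf is on top of the table. Four stools sit around the table at the −y, +y, −x, +x sides.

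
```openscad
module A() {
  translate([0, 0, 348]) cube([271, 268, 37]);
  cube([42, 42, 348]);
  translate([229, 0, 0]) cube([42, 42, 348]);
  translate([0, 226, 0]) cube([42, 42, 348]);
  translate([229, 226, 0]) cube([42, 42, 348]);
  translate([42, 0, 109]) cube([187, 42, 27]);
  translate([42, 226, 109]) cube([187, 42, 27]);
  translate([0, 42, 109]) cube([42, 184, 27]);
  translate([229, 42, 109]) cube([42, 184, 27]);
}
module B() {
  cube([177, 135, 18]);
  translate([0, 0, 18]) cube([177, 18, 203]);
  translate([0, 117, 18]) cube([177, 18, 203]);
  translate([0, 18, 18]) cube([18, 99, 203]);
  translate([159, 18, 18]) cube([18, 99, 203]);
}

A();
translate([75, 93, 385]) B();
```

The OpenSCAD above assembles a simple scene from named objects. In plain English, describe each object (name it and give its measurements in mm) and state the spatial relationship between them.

A is a four-legged stool. The seat is 271×268 mm, 37 mm thick, top at z = 385 mm. It stands on four square legs, each 42×42 mm in cross-section, from z = 0 to the seat underside, each flush with a corner of the seat. Four stretchers, 42 mm wide and 27 mm tall, connect adjacent legs with their undersides at z = 109 mm, each running between the inner faces of the legs it joins and aligned with the legs' outer faces on the other axis.

B is an open storage box with external size 177×135×221 mm and wall thickness 18 mm (the base is also 18 mm thick). The base covers the whole footprint; the four walls stand on the base, with the y-facing walls full-width and the x-facing walls fitting between their inner faces.

The open box is on top of the stool.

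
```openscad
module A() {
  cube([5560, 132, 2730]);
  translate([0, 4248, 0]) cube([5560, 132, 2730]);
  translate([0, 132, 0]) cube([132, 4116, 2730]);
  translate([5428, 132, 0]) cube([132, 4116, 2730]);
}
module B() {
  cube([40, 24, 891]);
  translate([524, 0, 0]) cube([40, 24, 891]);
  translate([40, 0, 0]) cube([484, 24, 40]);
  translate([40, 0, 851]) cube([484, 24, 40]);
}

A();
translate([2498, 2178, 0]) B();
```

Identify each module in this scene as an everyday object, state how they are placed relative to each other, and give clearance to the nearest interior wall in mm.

A is a house frame. B is a picture frame. The picture frame sits inside the house frame, centred. The clearance to the nearest interior wall is 2046 mm.

Clearances: x = 2366, y = 2046; minimum 2046 mm.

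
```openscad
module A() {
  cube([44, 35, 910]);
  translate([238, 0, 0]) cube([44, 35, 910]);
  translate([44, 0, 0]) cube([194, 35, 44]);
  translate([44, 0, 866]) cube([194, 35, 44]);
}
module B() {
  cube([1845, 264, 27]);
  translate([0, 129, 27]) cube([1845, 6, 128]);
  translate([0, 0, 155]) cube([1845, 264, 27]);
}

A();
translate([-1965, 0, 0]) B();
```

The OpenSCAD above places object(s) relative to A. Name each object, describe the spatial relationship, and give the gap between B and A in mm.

The I-beam's nearest face is 120 mm from the picture frame's −x face.

A is a picture frame. B is an I-beam. The I-beam is on the floor beside the picture frame on its −x side. The gap between the I-beam and the picture frame is 120 mm.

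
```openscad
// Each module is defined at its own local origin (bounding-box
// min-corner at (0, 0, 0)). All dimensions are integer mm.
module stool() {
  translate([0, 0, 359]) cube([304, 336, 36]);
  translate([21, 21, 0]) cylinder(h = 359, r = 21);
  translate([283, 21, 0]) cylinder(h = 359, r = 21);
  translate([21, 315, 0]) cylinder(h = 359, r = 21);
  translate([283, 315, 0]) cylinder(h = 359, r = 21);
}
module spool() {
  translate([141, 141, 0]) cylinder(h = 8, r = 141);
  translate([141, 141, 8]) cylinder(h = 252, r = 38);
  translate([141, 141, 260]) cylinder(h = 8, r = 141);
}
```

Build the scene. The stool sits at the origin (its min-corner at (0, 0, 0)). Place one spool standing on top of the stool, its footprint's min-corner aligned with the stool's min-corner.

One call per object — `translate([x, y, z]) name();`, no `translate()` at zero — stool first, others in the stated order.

stool();
translate([0, 0, 395]) spool();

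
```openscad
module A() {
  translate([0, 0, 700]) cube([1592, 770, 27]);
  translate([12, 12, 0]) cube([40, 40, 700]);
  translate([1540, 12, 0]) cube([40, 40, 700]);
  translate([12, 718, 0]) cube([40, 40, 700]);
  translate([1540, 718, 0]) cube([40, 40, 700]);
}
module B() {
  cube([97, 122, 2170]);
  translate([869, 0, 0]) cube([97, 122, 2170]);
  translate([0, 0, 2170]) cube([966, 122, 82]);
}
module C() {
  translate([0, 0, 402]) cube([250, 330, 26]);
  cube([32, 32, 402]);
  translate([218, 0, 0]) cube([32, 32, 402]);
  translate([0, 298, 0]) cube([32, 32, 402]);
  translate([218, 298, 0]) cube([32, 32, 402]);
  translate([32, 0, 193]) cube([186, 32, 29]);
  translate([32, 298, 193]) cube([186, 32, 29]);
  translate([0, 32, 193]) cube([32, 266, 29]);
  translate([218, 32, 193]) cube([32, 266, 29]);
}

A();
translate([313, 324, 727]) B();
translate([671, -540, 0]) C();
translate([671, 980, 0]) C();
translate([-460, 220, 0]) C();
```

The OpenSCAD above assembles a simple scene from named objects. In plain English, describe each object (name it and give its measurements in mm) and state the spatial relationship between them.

A is a table: top 1592 mm (x) × 770 mm (y), 27 mm thick, upper face at z = 727 mm, on four 40×40 mm square legs, each inset 12 mm from the nearest pair of top edges, running from z = 0 to the bottom of the top.

B is a door frame. The clear opening is 772 mm wide and 2170 mm high. Two 97 mm wide jambs, 122 mm deep, stand either side of the opening from the floor to the top of the opening. A 82 mm thick head sits across the top of both jambs, spanning the full outside width of the frame.

C is a four-legged stool. The seat is 250×330 mm, 26 mm thick, top at z = 428 mm. It stands on four square legs, each 32×32 mm in cross-section, from z = 0 to the seat underside, each flush with a corner of the seat. Four stretchers, 32 mm wide and 29 mm tall, connect adjacent legs with their undersides at z = 193 mm, each running between the inner faces of the legs it joins and aligned with the legs' outer faces on the other axis.

The door frame is on top of the table, centred. Three stools sit around the table at the −y, +y, −x sides.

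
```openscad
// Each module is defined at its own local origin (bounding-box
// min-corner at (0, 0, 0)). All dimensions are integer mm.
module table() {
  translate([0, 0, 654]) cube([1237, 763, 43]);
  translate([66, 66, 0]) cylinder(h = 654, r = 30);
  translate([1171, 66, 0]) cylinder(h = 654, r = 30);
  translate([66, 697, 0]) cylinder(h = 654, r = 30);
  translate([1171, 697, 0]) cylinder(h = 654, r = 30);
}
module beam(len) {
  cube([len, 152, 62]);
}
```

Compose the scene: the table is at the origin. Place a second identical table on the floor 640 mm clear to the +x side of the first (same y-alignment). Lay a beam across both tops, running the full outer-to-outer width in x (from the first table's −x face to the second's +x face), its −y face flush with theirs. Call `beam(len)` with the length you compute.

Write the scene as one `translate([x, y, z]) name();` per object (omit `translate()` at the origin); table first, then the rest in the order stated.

table();
translate([1877, 0, 0]) table();
translate([0, 0, 697]) beam(3114);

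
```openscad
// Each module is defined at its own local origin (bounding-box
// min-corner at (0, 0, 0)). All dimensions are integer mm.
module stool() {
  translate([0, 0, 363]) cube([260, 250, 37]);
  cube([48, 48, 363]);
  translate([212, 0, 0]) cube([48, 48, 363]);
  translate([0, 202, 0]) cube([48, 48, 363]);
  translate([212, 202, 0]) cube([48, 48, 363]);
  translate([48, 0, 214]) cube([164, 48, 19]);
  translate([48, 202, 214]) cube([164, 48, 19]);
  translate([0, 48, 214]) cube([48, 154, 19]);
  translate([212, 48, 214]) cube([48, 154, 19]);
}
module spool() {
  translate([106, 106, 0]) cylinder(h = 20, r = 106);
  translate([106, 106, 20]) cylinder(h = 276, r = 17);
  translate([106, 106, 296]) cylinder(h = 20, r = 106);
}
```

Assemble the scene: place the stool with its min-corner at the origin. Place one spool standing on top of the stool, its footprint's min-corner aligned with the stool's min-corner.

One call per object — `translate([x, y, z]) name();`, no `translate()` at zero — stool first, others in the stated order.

stool();
translate([0, 0, 400]) spool();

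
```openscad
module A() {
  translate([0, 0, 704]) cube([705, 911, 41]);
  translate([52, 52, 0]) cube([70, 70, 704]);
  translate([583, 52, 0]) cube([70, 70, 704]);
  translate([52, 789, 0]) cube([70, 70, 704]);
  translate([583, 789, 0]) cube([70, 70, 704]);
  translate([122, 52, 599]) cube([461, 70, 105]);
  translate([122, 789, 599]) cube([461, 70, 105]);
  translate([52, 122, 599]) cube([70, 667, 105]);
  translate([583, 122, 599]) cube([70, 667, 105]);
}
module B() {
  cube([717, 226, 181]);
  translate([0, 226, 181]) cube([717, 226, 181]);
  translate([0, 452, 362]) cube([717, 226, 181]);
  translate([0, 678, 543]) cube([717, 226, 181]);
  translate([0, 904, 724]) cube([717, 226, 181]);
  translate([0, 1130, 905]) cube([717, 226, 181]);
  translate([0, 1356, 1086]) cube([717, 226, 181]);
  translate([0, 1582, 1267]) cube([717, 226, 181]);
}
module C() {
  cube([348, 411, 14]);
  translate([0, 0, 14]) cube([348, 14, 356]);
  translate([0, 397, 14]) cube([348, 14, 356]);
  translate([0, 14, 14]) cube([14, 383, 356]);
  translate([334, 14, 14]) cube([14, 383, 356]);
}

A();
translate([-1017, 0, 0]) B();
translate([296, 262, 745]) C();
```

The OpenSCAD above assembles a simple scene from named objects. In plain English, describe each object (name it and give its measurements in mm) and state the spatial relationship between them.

A is a table: top 705 mm (x) × 911 mm (y), 41 mm thick, upper face at z = 745 mm, on four 70×70 mm square legs, each inset 52 mm from the nearest pair of top edges, running from z = 0 to the bottom of the top. Four apron rails, 70 mm thick and 105 mm tall, run between adjacent legs with their top edges flush with the underside of the top and their outer faces flush with the legs' outer faces.

B is a straight staircase of 8 solid steps. Each step is 717 mm wide (x), 226 mm deep (y, the going) and 181 mm tall (the rise). The first step rests on the floor; each subsequent step sits one going further in +y and one rise higher in +z, directly behind and above the previous step with no overlap.

C is an open-topped rectangular box: outside dimensions 348×411×370 mm, with a uniform wall and base thickness of 14 mm. The base is a full 348×411 slab on the floor; four walls sit on top of the base. The front and back walls (the −y and +y sides) span the full width; the two side walls fit between them.

The staircase is on the floor beside the table on its −x side. The open box is on top of the table.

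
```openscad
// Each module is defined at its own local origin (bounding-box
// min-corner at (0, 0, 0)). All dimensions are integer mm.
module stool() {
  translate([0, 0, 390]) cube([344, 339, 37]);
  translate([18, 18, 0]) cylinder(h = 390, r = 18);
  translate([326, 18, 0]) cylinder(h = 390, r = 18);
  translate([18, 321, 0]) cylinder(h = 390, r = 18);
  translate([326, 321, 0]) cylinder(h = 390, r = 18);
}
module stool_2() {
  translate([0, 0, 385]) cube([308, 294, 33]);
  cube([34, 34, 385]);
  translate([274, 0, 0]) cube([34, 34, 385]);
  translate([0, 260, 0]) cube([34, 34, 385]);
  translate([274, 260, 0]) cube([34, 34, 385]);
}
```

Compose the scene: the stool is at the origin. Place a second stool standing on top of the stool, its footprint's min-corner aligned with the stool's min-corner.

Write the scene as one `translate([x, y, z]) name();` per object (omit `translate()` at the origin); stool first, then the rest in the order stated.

stool();
translate([0, 0, 427]) stool_2();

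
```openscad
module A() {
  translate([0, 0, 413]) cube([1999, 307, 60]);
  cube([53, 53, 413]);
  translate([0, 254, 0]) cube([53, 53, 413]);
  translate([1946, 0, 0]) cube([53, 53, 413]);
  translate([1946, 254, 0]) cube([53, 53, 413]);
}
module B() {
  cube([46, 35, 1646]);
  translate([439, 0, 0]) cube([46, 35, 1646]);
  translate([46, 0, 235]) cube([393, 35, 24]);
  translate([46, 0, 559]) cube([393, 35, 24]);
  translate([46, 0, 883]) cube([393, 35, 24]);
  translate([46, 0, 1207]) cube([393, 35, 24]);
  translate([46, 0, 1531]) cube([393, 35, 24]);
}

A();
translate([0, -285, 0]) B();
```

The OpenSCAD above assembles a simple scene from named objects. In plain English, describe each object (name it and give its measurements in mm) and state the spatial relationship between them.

A is a bench: a 1999×307 mm seat slab, 60 mm thick, top at z = 473 mm, on four 53×53 mm square legs flush with the seat corners and standing on z = 0.

B is a straight ladder. Two 46×35 mm vertical rails, 1646 mm tall, stand 485 mm apart (outside-to-outside) with their front faces coplanar on the −y side. 5 rungs, each 35 mm deep and 24 mm tall, span between the inner faces of the rails, front faces flush with the rails. The lowest rung's underside is at z = 235 mm and rungs are spaced 324 mm apart (underside to underside).

The ladder is on the floor beside the bench on its −y side.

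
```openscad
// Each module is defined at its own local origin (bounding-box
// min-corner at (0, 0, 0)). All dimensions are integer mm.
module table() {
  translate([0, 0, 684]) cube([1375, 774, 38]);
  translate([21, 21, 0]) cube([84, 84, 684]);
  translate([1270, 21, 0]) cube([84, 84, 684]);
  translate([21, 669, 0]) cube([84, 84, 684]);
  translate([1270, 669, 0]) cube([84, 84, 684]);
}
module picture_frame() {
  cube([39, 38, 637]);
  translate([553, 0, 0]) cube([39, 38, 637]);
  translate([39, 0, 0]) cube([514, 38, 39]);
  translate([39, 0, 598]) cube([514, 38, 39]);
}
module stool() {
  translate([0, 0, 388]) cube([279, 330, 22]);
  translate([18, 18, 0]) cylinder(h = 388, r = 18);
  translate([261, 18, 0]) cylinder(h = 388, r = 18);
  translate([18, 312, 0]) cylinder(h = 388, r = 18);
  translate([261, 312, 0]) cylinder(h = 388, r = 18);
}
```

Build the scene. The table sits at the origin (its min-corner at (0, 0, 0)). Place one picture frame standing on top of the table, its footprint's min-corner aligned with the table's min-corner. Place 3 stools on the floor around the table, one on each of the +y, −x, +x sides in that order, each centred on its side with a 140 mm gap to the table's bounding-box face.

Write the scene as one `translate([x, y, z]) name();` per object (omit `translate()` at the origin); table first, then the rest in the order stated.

table();
translate([0, 0, 722]) picture_frame();
translate([548, 914, 0]) stool();
translate([-419, 222, 0]) stool();
translate([1515, 222, 0]) stool();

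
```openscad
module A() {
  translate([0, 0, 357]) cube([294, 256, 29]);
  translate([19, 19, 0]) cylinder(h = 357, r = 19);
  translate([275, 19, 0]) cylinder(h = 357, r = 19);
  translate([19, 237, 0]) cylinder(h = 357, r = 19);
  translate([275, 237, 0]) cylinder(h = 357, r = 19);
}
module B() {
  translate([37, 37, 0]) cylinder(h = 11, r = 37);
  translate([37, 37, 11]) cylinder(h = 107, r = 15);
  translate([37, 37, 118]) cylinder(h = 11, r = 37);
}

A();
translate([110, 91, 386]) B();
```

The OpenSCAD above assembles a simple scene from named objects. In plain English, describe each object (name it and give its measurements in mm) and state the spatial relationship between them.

A is a four-legged stool. The seat is 294×256 mm, 29 mm thick, top at z = 386 mm. It stands on four round legs, each 38 mm in diameter, from z = 0 to the seat underside, each leg's axis is inset half a diameter from the nearest pair of seat edges (so the leg's bounding box is flush with the corner).

B is a spool: two coaxial disc flanges of radius 37 mm and thickness 11 mm, joined by a core cylinder of radius 15 mm and height 107 mm. The lower flange rests on z = 0 and the three cylinders share a vertical axis.

The spool is on top of the stool, centred.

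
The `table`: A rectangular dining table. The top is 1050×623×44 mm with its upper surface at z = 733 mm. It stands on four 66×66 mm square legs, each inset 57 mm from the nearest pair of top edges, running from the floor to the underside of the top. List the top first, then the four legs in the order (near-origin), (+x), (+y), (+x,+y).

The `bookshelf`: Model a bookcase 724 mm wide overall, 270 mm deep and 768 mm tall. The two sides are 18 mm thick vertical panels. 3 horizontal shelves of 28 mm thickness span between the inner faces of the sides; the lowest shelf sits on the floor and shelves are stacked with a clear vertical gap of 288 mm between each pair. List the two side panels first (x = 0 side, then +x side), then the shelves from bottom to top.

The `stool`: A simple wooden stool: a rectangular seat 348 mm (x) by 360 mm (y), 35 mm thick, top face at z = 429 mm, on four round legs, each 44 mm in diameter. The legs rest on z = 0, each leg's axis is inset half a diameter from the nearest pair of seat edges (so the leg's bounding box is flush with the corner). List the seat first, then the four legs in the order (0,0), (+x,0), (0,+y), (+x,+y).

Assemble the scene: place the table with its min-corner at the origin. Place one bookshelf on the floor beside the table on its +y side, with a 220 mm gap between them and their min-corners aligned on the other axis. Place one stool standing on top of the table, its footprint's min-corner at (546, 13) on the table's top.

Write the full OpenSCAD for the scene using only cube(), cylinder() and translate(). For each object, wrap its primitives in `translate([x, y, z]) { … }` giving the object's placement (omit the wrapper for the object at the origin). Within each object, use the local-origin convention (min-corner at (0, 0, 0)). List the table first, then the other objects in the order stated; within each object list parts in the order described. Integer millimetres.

translate([0, 0, 689]) cube([1050, 623, 44]);
translate([57, 57, 0]) cube([66, 66, 689]);
translate([927, 57, 0]) cube([66, 66, 689]);
translate([57, 500, 0]) cube([66, 66, 689]);
translate([927, 500, 0]) cube([66, 66, 689]);
translate([0, 843, 0]) {
  cube([18, 270, 768]);
  translate([706, 0, 0]) cube([18, 270, 768]);
  translate([18, 0, 0]) cube([688, 270, 28]);
  translate([18, 0, 316]) cube([688, 270, 28]);
  translate([18, 0, 632]) cube([688, 270, 28]);
}
translate([546, 13, 733]) {
  translate([0, 0, 394]) cube([348, 360, 35]);
  translate([22, 22, 0]) cylinder(h = 394, r = 22);
  translate([326, 22, 0]) cylinder(h = 394, r = 22);
  translate([22, 338, 0]) cylinder(h = 394, r = 22);
  translate([326, 338, 0]) cylinder(h = 394, r = 22);
}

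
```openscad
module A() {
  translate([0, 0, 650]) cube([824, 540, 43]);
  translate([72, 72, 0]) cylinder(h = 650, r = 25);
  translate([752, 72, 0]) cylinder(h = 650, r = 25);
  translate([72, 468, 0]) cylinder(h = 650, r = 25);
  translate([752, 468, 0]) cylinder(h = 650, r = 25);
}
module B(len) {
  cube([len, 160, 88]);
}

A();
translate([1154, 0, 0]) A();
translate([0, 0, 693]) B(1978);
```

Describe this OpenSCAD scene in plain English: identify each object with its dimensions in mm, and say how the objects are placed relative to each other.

A is a rectangular dining table. The top is 824×540×43 mm with its upper surface at z = 693 mm. It stands on four round legs of 50 mm diameter, each leg's bounding box inset 47 mm from the nearest pair of top edges, running from the floor to the underside of the top.

B is a rectangular beam 1978 mm long (x), 160 mm deep (y), 88 mm thick (z).

The beam spans the tops of two tables placed 330 mm apart, resting at z = 693 mm.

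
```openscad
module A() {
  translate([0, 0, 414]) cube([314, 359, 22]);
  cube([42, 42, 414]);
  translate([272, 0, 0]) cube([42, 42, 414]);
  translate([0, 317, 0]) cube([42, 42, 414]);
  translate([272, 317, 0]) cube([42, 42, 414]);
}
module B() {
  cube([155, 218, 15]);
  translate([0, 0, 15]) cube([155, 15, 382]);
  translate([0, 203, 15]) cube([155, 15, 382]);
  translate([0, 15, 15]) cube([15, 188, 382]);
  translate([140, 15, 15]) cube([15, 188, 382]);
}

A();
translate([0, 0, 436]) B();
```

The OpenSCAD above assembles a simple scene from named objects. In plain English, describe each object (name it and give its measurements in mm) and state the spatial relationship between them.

A is a simple wooden stool: a rectangular seat 314 mm (x) by 359 mm (y), 22 mm thick, top face at z = 436 mm, on four square legs, each 42×42 mm in cross-section. The legs rest on z = 0, each flush with a corner of the seat.

B is an open-topped rectangular box: outside dimensions 155×218×397 mm, with a uniform wall and base thickness of 15 mm. The base is a full 155×218 slab on the floor; four walls sit on top of the base. The front and back walls (the −y and +y sides) span the full width; the two side walls fit between them.

The open box is on top of the stool.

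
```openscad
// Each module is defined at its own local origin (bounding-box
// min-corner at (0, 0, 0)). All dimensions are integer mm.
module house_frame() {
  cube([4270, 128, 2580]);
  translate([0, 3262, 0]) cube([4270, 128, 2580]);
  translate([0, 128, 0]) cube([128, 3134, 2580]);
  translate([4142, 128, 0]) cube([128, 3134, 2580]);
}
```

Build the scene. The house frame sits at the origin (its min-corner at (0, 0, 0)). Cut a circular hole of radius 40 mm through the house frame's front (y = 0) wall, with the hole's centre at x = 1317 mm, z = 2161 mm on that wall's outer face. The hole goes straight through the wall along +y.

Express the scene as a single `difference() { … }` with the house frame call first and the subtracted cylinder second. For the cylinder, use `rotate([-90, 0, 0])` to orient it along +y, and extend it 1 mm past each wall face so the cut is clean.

difference() {
  house_frame();
  translate([1317, -1, 2161]) rotate([-90, 0, 0]) cylinder(h = 130, r = 40);
}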